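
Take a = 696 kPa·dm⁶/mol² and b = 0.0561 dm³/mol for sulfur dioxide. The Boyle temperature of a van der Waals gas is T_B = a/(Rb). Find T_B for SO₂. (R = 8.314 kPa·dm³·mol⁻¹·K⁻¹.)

For a van der Waals gas the second virial coefficient B₂ = b − a/(RT) vanishes at T_B = a/(Rb).
T_B = 696/(8.314×0.0561) = 696/0.46642 = 1492 K

T_B ≈ 1492 K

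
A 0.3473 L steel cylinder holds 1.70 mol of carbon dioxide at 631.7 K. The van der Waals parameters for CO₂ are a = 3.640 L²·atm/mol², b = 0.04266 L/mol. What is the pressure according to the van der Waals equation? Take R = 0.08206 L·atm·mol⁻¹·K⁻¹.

P = nRT/(V − nb) − a n²/V²
nRT/(V − nb) = (1.70)(0.08206)(631.7)/(0.3473 − 1.70×0.04266) = 88.123/0.27478 = 320.70 atm
a n²/V² = (3.640)(1.70)²/(0.3473)² = 87.215 atm
P = 320.70 − 87.215 = 233.5 atm

P ≈ 233.5 atm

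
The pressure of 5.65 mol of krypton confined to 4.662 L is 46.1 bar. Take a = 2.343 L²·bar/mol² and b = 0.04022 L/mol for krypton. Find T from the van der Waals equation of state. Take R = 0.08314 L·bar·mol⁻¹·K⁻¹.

T ≈ 467.7 K

T = (P + a n²/V²)(V − nb)/(nR)
P + a n²/V² = 46.1 + (2.343)(5.65)²/(4.662)² = 49.541 bar
V − nb = 4.662 − (5.65)(0.04022) = 4.4348 L
T = (49.541)(4.4348)/((5.65)(0.08314)) = 467.7 K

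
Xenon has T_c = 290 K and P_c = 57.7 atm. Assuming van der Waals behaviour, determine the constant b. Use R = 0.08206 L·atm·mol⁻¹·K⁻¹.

b ≈ 0.05155 L/mol

From T_c = 8a/(27Rb) and P_c = a/(27b²): b = R T_c/(8 P_c).
b = (0.08206)(290)/(8×57.7) = 23.797/461.60 = 0.05155 L/mol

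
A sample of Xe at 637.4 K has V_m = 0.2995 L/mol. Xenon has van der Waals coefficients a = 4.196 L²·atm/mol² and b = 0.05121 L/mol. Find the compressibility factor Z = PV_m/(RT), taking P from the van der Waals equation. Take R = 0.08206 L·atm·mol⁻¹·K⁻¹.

P = RT/(V_m − b) − a/V_m² = (0.08206)(637.4)/(0.2995 − 0.05121) − 4.196/(0.2995)²
  = 52.305/0.24829 − 46.778 = 210.66 − 46.778 = 163.88 atm
Z = PV_m/(RT) = (163.88)(0.2995)/((0.08206)(637.4)) = 49.082/52.305 = 0.9384

Z ≈ 0.9384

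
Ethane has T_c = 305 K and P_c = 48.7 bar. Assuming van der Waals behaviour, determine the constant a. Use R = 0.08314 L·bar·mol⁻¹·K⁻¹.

a ≈ 5.570 L²·bar/mol²

From T_c = 8a/(27Rb) and P_c = a/(27b²): a = 27 R² T_c²/(64 P_c).
a = 27×(0.08314)²×(305)²/(64×48.7) = 17361/3116.8 = 5.570 L²·bar/mol²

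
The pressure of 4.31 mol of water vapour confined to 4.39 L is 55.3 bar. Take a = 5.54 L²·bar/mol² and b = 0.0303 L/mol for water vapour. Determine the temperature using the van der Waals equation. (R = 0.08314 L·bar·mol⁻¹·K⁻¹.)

T ≈ 720.8 K

T = (P + a n²/V²)(V − nb)/(nR)
P + a n²/V² = 55.3 + (5.54)(4.31)²/(4.39)² = 60.640 bar
V − nb = 4.39 − (4.31)(0.0303) = 4.2594 L
T = (60.640)(4.2594)/((4.31)(0.08314)) = 720.8 K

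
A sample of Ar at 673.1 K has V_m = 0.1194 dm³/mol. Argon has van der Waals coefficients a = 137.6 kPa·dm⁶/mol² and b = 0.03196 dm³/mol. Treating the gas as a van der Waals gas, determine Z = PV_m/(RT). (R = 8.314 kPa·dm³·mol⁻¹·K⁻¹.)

Z ≈ 1.160

P = RT/(V_m − b) − a/V_m² = (8.314)(673.1)/(0.1194 − 0.03196) − 137.6/(0.1194)²
  = 5596.2/0.087440 − 9651.8 = 64000 − 9651.8 = 54348 kPa
Z = PV_m/(RT) = (54348)(0.1194)/((8.314)(673.1)) = 6489.2/5596.2 = 1.160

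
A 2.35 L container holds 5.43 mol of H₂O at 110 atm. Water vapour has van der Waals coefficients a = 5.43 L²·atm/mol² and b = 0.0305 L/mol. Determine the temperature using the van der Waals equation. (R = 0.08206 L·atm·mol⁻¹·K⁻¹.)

T ≈ 681.4 K

T = (P + a n²/V²)(V − nb)/(nR)
P + a n²/V² = 110 + (5.43)(5.43)²/(2.35)² = 138.99 atm
V − nb = 2.35 − (5.43)(0.0305) = 2.1844 L
T = (138.99)(2.1844)/((5.43)(0.08206)) = 681.4 K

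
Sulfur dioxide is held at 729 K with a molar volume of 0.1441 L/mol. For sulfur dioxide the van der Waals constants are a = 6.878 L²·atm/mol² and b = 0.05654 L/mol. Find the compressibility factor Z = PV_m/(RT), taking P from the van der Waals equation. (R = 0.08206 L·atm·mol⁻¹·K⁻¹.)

Z ≈ 0.8478

P = RT/(V_m − b) − a/V_m² = (0.08206)(729)/(0.1441 − 0.05654) − 6.878/(0.1441)²
  = 59.822/0.087560 − 331.23 = 683.21 − 331.23 = 351.98 atm
Z = PV_m/(RT) = (351.98)(0.1441)/((0.08206)(729)) = 50.720/59.822 = 0.8478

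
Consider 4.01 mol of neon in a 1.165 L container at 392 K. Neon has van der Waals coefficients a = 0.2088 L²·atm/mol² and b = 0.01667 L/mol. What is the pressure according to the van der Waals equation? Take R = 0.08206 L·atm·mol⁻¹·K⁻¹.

P = nRT/(V − nb) − a n²/V²
nRT/(V − nb) = (4.01)(0.08206)(392)/(1.165 − 4.01×0.01667) = 128.99/1.0982 = 117.46 atm
a n²/V² = (0.2088)(4.01)²/(1.165)² = 2.4738 atm
P = 117.46 − 2.4738 = 115.0 atm

P ≈ 115.0 atm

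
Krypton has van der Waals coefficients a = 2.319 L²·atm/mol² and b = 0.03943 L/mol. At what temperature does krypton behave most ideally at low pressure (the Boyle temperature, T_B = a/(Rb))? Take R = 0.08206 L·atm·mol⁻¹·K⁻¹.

For a van der Waals gas the second virial coefficient B₂ = b − a/(RT) vanishes at T_B = a/(Rb).
T_B = 2.319/(0.08206×0.03943) = 2.319/0.0032356 = 716.7 K

T_B ≈ 716.7 K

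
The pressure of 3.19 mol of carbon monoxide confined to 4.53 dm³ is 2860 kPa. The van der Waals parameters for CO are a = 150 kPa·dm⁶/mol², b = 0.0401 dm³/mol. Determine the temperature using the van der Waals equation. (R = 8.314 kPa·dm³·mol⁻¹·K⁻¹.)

T = (P + a n²/V²)(V − nb)/(nR)
P + a n²/V² = 2860 + (150)(3.19)²/(4.53)² = 2934.4 kPa
V − nb = 4.53 − (3.19)(0.0401) = 4.4021 dm³
T = (2934.4)(4.4021)/((3.19)(8.314)) = 487.1 K

T ≈ 487.1 K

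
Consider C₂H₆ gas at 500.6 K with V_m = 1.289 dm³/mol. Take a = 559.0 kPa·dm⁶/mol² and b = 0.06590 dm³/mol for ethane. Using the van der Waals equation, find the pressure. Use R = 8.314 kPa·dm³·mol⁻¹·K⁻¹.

P ≈ 3066 kPa

P = RT/(V_m − b) − a/V_m²
RT/(V_m − b) = (8.314)(500.6)/(1.289 − 0.06590) = 4162.0/1.2231 = 3402.8 kPa
a/V_m² = 559.0/(1.289)² = 336.44 kPa
P = 3402.8 − 336.44 = 3066 kPa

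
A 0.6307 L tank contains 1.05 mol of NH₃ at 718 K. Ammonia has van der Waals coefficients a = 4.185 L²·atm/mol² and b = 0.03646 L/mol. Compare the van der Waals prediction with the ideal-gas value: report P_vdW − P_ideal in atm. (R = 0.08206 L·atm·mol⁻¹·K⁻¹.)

ΔP ≈ -5.26 atm

Ideal: P_ideal = nRT/V = (1.05)(0.08206)(718)/0.6307 = 98.0895 atm
vdW: P = nRT/(V − nb) − a n²/V² = 61.8650/0.592417 − 4.61396/0.397782 = 104.428 − 11.5992 = 92.829 atm
ΔP = 92.829 − 98.0895 = -5.26 atm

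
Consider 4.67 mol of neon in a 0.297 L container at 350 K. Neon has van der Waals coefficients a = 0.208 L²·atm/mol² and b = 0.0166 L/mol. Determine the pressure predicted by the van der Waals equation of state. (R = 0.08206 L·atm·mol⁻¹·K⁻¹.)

P ≈ 559.7 atm

P = nRT/(V − nb) − a n²/V²
nRT/(V − nb) = (4.67)(0.08206)(350)/(0.297 − 4.67×0.0166) = 134.13/0.21948 = 611.13 atm
a n²/V² = (0.208)(4.67)²/(0.297)² = 51.426 atm
P = 611.13 − 51.426 = 559.7 atm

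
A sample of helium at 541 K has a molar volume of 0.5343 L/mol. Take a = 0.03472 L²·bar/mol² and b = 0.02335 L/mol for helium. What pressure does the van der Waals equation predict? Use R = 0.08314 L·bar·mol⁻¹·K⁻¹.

P = RT/(V_m − b) − a/V_m²
RT/(V_m − b) = (0.08314)(541)/(0.5343 − 0.02335) = 44.979/0.51095 = 88.030 bar
a/V_m² = 0.03472/(0.5343)² = 0.12162 bar
P = 88.030 − 0.12162 = 87.91 bar

P ≈ 87.91 bar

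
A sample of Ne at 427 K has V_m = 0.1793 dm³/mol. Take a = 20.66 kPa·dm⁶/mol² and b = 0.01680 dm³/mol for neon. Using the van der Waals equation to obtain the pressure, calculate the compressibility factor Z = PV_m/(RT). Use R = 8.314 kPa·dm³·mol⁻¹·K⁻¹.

Z ≈ 1.071

P = RT/(V_m − b) − a/V_m² = (8.314)(427)/(0.1793 − 0.01680) − 20.66/(0.1793)²
  = 3550.1/0.16250 − 642.64 = 21847 − 642.64 = 21204 kPa
Z = PV_m/(RT) = (21204)(0.1793)/((8.314)(427)) = 3801.9/3550.1 = 1.071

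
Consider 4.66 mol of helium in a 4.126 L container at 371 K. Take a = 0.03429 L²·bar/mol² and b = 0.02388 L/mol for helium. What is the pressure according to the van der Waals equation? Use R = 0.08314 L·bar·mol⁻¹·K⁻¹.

P ≈ 35.76 bar

P = nRT/(V − nb) − a n²/V²
nRT/(V − nb) = (4.66)(0.08314)(371)/(4.126 − 4.66×0.02388) = 143.74/4.0147 = 35.803 bar
a n²/V² = (0.03429)(4.66)²/(4.126)² = 0.043740 bar
P = 35.803 − 0.043740 = 35.76 bar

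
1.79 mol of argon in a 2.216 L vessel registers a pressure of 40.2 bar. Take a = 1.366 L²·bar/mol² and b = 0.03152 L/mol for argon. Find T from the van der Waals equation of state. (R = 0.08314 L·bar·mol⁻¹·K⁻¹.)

T = (P + a n²/V²)(V − nb)/(nR)
P + a n²/V² = 40.2 + (1.366)(1.79)²/(2.216)² = 41.091 bar
V − nb = 2.216 − (1.79)(0.03152) = 2.1596 L
T = (41.091)(2.1596)/((1.79)(0.08314)) = 596.3 K

T ≈ 596.3 K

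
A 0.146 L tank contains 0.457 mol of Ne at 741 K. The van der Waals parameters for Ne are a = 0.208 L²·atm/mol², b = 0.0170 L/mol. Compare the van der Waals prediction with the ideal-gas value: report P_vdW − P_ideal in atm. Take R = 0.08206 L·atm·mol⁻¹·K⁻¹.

Ideal: P_ideal = nRT/V = (0.457)(0.08206)(741)/0.146 = 190.333 atm
vdW: P = nRT/(V − nb) − a n²/V² = 27.7886/0.138231 − 0.0434406/0.0213160 = 201.030 − 2.03793 = 198.992 atm
ΔP = 198.992 − 190.333 = 8.66 atm

ΔP ≈ 8.66 atm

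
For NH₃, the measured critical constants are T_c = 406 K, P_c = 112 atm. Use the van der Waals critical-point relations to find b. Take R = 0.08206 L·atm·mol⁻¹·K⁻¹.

b ≈ 0.03718 L/mol

From T_c = 8a/(27Rb) and P_c = a/(27b²): b = R T_c/(8 P_c).
b = (0.08206)(406)/(8×112) = 33.316/896.00 = 0.03718 L/mol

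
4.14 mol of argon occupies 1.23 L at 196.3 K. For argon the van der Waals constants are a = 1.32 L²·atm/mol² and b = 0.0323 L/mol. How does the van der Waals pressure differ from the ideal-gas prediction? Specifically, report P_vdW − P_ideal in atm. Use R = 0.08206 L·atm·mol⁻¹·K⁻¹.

ΔP ≈ -8.341 atm

Ideal: P_ideal = nRT/V = (4.14)(0.08206)(196.3)/1.23 = 54.2184 atm
vdW: P = nRT/(V − nb) − a n²/V² = 66.6887/1.09628 − 22.6243/1.51290 = 60.8318 − 14.9543 = 45.8775 atm
ΔP = 45.8775 − 54.2184 = -8.341 atm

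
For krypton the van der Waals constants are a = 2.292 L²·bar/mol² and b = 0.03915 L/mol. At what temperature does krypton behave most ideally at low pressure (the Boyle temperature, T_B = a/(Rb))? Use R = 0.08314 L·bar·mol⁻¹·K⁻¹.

T_B ≈ 704.2 K

For a van der Waals gas the second virial coefficient B₂ = b − a/(RT) vanishes at T_B = a/(Rb).
T_B = 2.292/(0.08314×0.03915) = 2.292/0.0032549 = 704.2 K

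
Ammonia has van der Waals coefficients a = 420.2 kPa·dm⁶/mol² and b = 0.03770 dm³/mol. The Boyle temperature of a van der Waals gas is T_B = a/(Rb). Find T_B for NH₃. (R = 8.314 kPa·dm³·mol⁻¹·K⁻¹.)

T_B ≈ 1341 K

For a van der Waals gas the second virial coefficient B₂ = b − a/(RT) vanishes at T_B = a/(Rb).
T_B = 420.2/(8.314×0.03770) = 420.2/0.31344 = 1341 K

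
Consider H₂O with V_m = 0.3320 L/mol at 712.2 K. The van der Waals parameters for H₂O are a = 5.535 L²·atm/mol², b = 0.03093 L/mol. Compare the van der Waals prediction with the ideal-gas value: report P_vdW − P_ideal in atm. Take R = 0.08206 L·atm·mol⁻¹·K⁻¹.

ΔP ≈ -32.13 atm

Ideal: P_ideal = RT/V_m = (0.08206)(712.2)/0.3320 = 176.034 atm
vdW: P = RT/(V_m − b) − a/V_m² = 58.4431/0.301070 − 5.535/0.110224 = 194.118 − 50.2159 = 143.902 atm
ΔP = 143.902 − 176.034 = -32.13 atm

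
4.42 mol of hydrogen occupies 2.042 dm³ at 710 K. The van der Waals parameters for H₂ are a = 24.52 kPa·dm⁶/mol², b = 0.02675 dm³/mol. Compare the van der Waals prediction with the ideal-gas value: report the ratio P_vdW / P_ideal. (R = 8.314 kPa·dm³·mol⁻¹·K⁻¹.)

P_vdW / P_ideal ≈ 1.052

Ideal: P_ideal = nRT/V = (4.42)(8.314)(710)/2.042 = 12777.2 kPa
vdW: P = nRT/(V − nb) − a n²/V² = 26091.0/1.92377 − 479.033/4.16976 = 13562.4 − 114.883 = 13447.5 kPa
Ratio = 13447.5/12777.2 = 1.052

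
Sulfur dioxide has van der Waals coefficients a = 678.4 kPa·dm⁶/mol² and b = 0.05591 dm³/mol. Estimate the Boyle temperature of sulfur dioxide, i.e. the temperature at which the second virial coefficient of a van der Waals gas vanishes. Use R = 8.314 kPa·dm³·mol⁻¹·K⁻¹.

T_B ≈ 1459 K

For a van der Waals gas the second virial coefficient B₂ = b − a/(RT) vanishes at T_B = a/(Rb).
T_B = 678.4/(8.314×0.05591) = 678.4/0.46484 = 1459 K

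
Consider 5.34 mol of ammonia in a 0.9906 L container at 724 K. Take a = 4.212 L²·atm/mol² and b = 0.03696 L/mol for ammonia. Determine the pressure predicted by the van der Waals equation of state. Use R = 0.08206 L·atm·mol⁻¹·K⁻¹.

P = nRT/(V − nb) − a n²/V²
nRT/(V − nb) = (5.34)(0.08206)(724)/(0.9906 − 5.34×0.03696) = 317.26/0.79323 = 399.96 atm
a n²/V² = (4.212)(5.34)²/(0.9906)² = 122.40 atm
P = 399.96 − 122.40 = 277.6 atm

P ≈ 277.6 atm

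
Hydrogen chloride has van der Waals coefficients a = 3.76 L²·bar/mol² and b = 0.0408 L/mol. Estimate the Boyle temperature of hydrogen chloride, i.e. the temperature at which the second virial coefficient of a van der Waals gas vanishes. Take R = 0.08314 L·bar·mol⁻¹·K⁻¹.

For a van der Waals gas the second virial coefficient B₂ = b − a/(RT) vanishes at T_B = a/(Rb).
T_B = 3.76/(0.08314×0.0408) = 3.76/0.0033921 = 1108 K

T_B ≈ 1108 K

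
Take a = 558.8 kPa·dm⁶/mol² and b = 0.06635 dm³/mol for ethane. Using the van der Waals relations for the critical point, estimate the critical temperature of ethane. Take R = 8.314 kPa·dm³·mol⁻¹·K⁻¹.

T_c ≈ 300.1 K

For a van der Waals gas, T_c = 8a/(27Rb).
T_c = 8×558.8/(27×8.314×0.06635) = 4470.4/14.894 = 300.1 K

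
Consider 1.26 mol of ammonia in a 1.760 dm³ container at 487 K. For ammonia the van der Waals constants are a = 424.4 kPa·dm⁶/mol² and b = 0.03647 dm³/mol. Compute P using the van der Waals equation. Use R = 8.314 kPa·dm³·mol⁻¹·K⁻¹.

P = nRT/(V − nb) − a n²/V²
nRT/(V − nb) = (1.26)(8.314)(487)/(1.760 − 1.26×0.03647) = 5101.6/1.7140 = 2976.4 kPa
a n²/V² = (424.4)(1.26)²/(1.760)² = 217.52 kPa
P = 2976.4 − 217.52 = 2759 kPa

P ≈ 2759 kPa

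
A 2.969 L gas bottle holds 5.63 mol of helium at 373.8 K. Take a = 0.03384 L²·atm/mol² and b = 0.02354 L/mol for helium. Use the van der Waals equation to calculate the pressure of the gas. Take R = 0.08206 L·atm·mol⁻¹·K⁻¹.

P ≈ 60.76 atm

P = nRT/(V − nb) − a n²/V²
nRT/(V − nb) = (5.63)(0.08206)(373.8)/(2.969 − 5.63×0.02354) = 172.69/2.8365 = 60.881 atm
a n²/V² = (0.03384)(5.63)²/(2.969)² = 0.12168 atm
P = 60.881 − 0.12168 = 60.76 atm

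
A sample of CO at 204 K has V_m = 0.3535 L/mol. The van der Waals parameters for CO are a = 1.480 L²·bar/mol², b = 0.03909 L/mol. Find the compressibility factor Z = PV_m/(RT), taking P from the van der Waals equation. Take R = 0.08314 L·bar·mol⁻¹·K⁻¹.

P = RT/(V_m − b) − a/V_m² = (0.08314)(204)/(0.3535 − 0.03909) − 1.480/(0.3535)²
  = 16.961/0.31441 − 11.844 = 53.945 − 11.844 = 42.101 bar
Z = PV_m/(RT) = (42.101)(0.3535)/((0.08314)(204)) = 14.883/16.961 = 0.8775

Z ≈ 0.8775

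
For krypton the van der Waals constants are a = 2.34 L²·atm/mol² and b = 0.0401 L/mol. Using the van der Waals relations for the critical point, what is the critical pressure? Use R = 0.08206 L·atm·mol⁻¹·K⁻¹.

P_c ≈ 53.90 atm

For a van der Waals gas, P_c = a/(27b²).
P_c = 2.34/(27×(0.0401)²) = 2.34/0.043416 = 53.90 atm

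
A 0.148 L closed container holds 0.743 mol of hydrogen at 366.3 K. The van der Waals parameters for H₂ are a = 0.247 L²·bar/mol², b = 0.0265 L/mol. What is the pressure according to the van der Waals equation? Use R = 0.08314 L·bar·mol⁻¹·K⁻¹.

P ≈ 170.1 bar

P = nRT/(V − nb) − a n²/V²
nRT/(V − nb) = (0.743)(0.08314)(366.3)/(0.148 − 0.743×0.0265) = 22.627/0.12831 = 176.35 bar
a n²/V² = (0.247)(0.743)²/(0.148)² = 6.2252 bar
P = 176.35 − 6.2252 = 170.1 bar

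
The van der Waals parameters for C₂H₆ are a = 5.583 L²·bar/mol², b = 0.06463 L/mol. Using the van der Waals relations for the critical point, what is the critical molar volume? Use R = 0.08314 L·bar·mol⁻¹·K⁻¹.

For a van der Waals gas, V_m,c = 3b.
V_m,c = 3×0.06463 = 0.1939 L/mol

V_m,c ≈ 0.1939 L/mol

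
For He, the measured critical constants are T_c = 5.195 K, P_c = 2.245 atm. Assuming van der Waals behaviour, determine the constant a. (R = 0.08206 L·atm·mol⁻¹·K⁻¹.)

a ≈ 0.03415 L²·atm/mol²

From T_c = 8a/(27Rb) and P_c = a/(27b²): a = 27 R² T_c²/(64 P_c).
a = 27×(0.08206)²×(5.195)²/(64×2.245) = 4.9068/143.68 = 0.03415 L²·atm/mol²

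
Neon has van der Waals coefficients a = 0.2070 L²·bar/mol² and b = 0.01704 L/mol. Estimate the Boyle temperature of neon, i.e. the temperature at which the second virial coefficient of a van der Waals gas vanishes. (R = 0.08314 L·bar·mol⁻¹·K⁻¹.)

T_B ≈ 146.1 K

For a van der Waals gas the second virial coefficient B₂ = b − a/(RT) vanishes at T_B = a/(Rb).
T_B = 0.2070/(0.08314×0.01704) = 0.2070/0.0014167 = 146.1 K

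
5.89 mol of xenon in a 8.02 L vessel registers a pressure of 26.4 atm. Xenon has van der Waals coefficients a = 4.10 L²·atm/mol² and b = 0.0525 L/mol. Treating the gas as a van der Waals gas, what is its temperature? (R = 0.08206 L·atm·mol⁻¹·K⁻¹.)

T ≈ 456.4 K

T = (P + a n²/V²)(V − nb)/(nR)
P + a n²/V² = 26.4 + (4.10)(5.89)²/(8.02)² = 28.611 atm
V − nb = 8.02 − (5.89)(0.0525) = 7.7108 L
T = (28.611)(7.7108)/((5.89)(0.08206)) = 456.4 K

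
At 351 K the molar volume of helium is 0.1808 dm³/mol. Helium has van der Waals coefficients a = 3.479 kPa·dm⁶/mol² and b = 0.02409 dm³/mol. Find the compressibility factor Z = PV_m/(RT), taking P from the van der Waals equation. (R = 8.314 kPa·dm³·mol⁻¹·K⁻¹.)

Z ≈ 1.147

P = RT/(V_m − b) − a/V_m² = (8.314)(351)/(0.1808 − 0.02409) − 3.479/(0.1808)²
  = 2918.2/0.15671 − 106.43 = 18622 − 106.43 = 18516 kPa
Z = PV_m/(RT) = (18516)(0.1808)/((8.314)(351)) = 3347.7/2918.2 = 1.147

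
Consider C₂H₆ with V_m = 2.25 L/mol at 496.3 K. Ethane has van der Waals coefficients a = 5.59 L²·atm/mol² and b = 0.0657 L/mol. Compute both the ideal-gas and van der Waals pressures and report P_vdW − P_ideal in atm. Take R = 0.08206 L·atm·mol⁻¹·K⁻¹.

Ideal: P_ideal = RT/V_m = (0.08206)(496.3)/2.25 = 18.1006 atm
vdW: P = RT/(V_m − b) − a/V_m² = 40.7264/2.18430 − 5.59/5.06250 = 18.6451 − 1.10420 = 17.5409 atm
ΔP = 17.5409 − 18.1006 = -0.560 atm

ΔP ≈ -0.560 atm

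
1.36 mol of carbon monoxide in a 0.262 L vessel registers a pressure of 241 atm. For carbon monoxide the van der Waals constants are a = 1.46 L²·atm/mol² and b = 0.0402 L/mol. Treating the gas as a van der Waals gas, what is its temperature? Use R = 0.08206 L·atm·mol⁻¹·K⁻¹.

T = (P + a n²/V²)(V − nb)/(nR)
P + a n²/V² = 241 + (1.46)(1.36)²/(0.262)² = 280.34 atm
V − nb = 0.262 − (1.36)(0.0402) = 0.20733 L
T = (280.34)(0.20733)/((1.36)(0.08206)) = 520.8 K

T ≈ 520.8 K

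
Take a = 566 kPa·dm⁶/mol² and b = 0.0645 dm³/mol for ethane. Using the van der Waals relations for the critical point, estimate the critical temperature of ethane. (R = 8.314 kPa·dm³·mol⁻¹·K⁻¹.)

For a van der Waals gas, T_c = 8a/(27Rb).
T_c = 8×566/(27×8.314×0.0645) = 4528.0/14.479 = 312.7 K

T_c ≈ 312.7 K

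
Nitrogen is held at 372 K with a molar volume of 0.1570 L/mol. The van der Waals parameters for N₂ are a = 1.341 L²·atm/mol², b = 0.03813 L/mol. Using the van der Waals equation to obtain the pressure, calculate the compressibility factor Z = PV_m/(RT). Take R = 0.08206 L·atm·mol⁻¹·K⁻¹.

Z ≈ 1.041

P = RT/(V_m − b) − a/V_m² = (0.08206)(372)/(0.1570 − 0.03813) − 1.341/(0.1570)²
  = 30.526/0.11887 − 54.404 = 256.80 − 54.404 = 202.40 atm
Z = PV_m/(RT) = (202.40)(0.1570)/((0.08206)(372)) = 31.777/30.526 = 1.041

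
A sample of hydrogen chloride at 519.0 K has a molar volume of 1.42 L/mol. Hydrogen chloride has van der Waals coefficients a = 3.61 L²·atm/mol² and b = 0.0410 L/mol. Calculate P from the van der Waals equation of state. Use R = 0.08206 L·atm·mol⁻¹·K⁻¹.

P = RT/(V_m − b) − a/V_m²
RT/(V_m − b) = (0.08206)(519.0)/(1.42 − 0.0410) = 42.589/1.3790 = 30.884 atm
a/V_m² = 3.61/(1.42)² = 1.7903 atm
P = 30.884 − 1.7903 = 29.09 atm

P ≈ 29.09 atm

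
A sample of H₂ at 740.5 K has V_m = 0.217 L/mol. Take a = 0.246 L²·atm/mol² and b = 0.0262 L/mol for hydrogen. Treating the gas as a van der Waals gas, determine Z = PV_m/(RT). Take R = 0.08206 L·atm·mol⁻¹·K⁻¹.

Z ≈ 1.119

P = RT/(V_m − b) − a/V_m² = (0.08206)(740.5)/(0.217 − 0.0262) − 0.246/(0.217)²
  = 60.765/0.19080 − 5.2242 = 318.47 − 5.2242 = 313.25 atm
Z = PV_m/(RT) = (313.25)(0.217)/((0.08206)(740.5)) = 67.975/60.765 = 1.119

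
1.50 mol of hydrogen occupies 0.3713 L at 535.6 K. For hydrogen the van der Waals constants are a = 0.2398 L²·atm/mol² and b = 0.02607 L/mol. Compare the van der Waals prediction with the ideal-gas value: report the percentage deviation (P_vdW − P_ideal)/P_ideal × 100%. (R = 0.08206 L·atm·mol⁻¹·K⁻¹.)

9.57 %

Ideal: P_ideal = nRT/V = (1.50)(0.08206)(535.6)/0.3713 = 177.557 atm
vdW: P = nRT/(V − nb) − a n²/V² = 65.9270/0.332195 − 0.539550/0.137864 = 198.459 − 3.91364 = 194.545 atm
% deviation = (194.545 − 177.557)/177.557 × 100% = 9.57%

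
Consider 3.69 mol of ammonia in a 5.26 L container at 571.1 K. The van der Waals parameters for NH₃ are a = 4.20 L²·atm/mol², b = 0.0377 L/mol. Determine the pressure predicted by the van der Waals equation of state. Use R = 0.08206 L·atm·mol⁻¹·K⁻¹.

P ≈ 31.70 atm

P = nRT/(V − nb) − a n²/V²
nRT/(V − nb) = (3.69)(0.08206)(571.1)/(5.26 − 3.69×0.0377) = 172.93/5.1209 = 33.769 atm
a n²/V² = (4.20)(3.69)²/(5.26)² = 2.0670 atm
P = 33.769 − 2.0670 = 31.70 atm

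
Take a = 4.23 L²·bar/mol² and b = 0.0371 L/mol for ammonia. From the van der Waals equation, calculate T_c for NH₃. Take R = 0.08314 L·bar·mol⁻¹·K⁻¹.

T_c ≈ 406.3 K

For a van der Waals gas, T_c = 8a/(27Rb).
T_c = 8×4.23/(27×0.08314×0.0371) = 33.840/0.083281 = 406.3 K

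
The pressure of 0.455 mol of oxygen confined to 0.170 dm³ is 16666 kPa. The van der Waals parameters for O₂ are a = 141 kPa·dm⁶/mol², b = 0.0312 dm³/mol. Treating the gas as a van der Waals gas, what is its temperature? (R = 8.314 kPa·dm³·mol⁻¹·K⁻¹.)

T ≈ 728.0 K

T = (P + a n²/V²)(V − nb)/(nR)
P + a n²/V² = 16666 + (141)(0.455)²/(0.170)² = 17676 kPa
V − nb = 0.170 − (0.455)(0.0312) = 0.15580 dm³
T = (17676)(0.15580)/((0.455)(8.314)) = 728.0 K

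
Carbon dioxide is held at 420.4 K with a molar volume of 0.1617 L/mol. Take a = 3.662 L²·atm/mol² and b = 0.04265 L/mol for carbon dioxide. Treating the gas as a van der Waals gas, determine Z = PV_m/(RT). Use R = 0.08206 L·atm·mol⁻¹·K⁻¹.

Z ≈ 0.7018

P = RT/(V_m − b) − a/V_m² = (0.08206)(420.4)/(0.1617 − 0.04265) − 3.662/(0.1617)²
  = 34.498/0.11905 − 140.05 = 289.78 − 140.05 = 149.73 atm
Z = PV_m/(RT) = (149.73)(0.1617)/((0.08206)(420.4)) = 24.211/34.498 = 0.7018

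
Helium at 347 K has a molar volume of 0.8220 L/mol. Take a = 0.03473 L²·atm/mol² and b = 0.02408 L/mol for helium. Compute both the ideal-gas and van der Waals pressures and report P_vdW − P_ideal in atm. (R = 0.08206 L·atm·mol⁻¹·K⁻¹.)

ΔP ≈ 0.994 atm

Ideal: P_ideal = RT/V_m = (0.08206)(347)/0.8220 = 34.6409 atm
vdW: P = RT/(V_m − b) − a/V_m² = 28.4748/0.797920 − 0.03473/0.675684 = 35.6863 − 0.0513998 = 35.6349 atm
ΔP = 35.6349 − 34.6409 = 0.994 atm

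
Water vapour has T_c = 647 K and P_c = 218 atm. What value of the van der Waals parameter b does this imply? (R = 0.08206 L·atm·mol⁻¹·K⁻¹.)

b ≈ 0.03044 L/mol

From T_c = 8a/(27Rb) and P_c = a/(27b²): b = R T_c/(8 P_c).
b = (0.08206)(647)/(8×218) = 53.093/1744.0 = 0.03044 L/mol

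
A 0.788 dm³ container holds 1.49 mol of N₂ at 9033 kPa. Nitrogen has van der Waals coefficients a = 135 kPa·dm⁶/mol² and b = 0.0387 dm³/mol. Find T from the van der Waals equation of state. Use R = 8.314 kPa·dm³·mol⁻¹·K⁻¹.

T = (P + a n²/V²)(V − nb)/(nR)
P + a n²/V² = 9033 + (135)(1.49)²/(0.788)² = 9515.7 kPa
V − nb = 0.788 − (1.49)(0.0387) = 0.73034 dm³
T = (9515.7)(0.73034)/((1.49)(8.314)) = 561.0 K

T ≈ 561.0 K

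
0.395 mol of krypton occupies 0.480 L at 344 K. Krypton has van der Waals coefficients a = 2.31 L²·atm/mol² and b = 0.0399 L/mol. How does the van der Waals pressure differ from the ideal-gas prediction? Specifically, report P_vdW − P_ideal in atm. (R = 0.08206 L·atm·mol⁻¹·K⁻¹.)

ΔP ≈ -0.776 atm

Ideal: P_ideal = nRT/V = (0.395)(0.08206)(344)/0.480 = 23.2298 atm
vdW: P = nRT/(V − nb) − a n²/V² = 11.1503/0.464240 − 0.360418/0.230400 = 24.0184 − 1.56431 = 22.4541 atm
ΔP = 22.4541 − 23.2298 = -0.776 atm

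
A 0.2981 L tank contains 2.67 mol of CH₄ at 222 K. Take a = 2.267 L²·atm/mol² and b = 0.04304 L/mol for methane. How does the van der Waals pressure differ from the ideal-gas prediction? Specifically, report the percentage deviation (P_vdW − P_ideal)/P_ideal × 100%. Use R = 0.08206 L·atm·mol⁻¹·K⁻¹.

-48.73 %

Ideal: P_ideal = nRT/V = (2.67)(0.08206)(222)/0.2981 = 163.168 atm
vdW: P = nRT/(V − nb) − a n²/V² = 48.6402/0.183183 − 16.1612/0.0888636 = 265.528 − 181.865 = 83.663 atm
% deviation = (83.663 − 163.168)/163.168 × 100% = -48.73%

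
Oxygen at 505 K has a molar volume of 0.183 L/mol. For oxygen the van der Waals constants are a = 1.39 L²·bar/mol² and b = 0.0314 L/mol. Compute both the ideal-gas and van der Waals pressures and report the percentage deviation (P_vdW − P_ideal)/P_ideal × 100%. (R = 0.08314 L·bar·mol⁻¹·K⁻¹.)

2.62 %

Ideal: P_ideal = RT/V_m = (0.08314)(505)/0.183 = 229.430 bar
vdW: P = RT/(V_m − b) − a/V_m² = 41.9857/0.151600 − 1.39/0.0334890 = 276.951 − 41.5062 = 235.445 bar
% deviation = (235.445 − 229.430)/229.430 × 100% = 2.62%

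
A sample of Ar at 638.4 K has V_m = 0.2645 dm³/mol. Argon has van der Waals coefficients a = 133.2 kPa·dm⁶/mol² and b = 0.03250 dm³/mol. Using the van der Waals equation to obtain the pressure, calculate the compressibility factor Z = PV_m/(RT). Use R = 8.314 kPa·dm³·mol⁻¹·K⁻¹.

Z ≈ 1.045

P = RT/(V_m − b) − a/V_m² = (8.314)(638.4)/(0.2645 − 0.03250) − 133.2/(0.2645)²
  = 5307.7/0.23200 − 1903.9 = 22878 − 1903.9 = 20974 kPa
Z = PV_m/(RT) = (20974)(0.2645)/((8.314)(638.4)) = 5547.6/5307.7 = 1.045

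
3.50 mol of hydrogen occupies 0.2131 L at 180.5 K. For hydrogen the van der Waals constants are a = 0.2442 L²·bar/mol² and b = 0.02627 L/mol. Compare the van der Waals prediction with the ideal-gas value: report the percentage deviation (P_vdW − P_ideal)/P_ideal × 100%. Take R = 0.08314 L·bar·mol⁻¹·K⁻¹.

Ideal: P_ideal = nRT/V = (3.50)(0.08314)(180.5)/0.2131 = 246.474 bar
vdW: P = nRT/(V − nb) − a n²/V² = 52.5237/0.121155 − 2.99145/0.0454116 = 433.525 − 65.8741 = 367.651 bar
% deviation = (367.651 − 246.474)/246.474 × 100% = 49.16%

49.16 %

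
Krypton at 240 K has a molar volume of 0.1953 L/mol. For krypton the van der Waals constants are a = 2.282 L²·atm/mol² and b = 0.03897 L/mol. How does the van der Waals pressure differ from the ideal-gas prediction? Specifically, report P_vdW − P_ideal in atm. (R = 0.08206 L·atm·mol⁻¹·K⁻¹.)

ΔP ≈ -34.69 atm

Ideal: P_ideal = RT/V_m = (0.08206)(240)/0.1953 = 100.842 atm
vdW: P = RT/(V_m − b) − a/V_m² = 19.6944/0.156330 − 2.282/0.0381421 = 125.980 − 59.8289 = 66.151 atm
ΔP = 66.151 − 100.842 = -34.69 atm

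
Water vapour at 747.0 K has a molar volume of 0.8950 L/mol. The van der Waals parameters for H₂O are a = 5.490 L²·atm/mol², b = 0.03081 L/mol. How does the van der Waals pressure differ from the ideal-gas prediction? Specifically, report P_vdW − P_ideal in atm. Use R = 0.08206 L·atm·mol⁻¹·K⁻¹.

Ideal: P_ideal = RT/V_m = (0.08206)(747.0)/0.8950 = 68.4903 atm
vdW: P = RT/(V_m − b) − a/V_m² = 61.2988/0.864190 − 5.490/0.801025 = 70.9321 − 6.85372 = 64.0784 atm
ΔP = 64.0784 − 68.4903 = -4.412 atm

ΔP ≈ -4.412 atm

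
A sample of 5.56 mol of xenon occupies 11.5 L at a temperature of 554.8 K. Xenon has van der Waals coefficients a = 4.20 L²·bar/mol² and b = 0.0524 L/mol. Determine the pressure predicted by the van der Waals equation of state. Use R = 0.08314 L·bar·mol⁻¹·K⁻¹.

P = nRT/(V − nb) − a n²/V²
nRT/(V − nb) = (5.56)(0.08314)(554.8)/(11.5 − 5.56×0.0524) = 256.46/11.209 = 22.880 bar
a n²/V² = (4.20)(5.56)²/(11.5)² = 0.98176 bar
P = 22.880 − 0.98176 = 21.90 bar

P ≈ 21.90 bar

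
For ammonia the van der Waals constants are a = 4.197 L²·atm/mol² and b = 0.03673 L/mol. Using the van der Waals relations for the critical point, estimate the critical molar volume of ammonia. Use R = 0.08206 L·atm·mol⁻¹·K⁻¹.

V_m,c ≈ 0.1102 L/mol

For a van der Waals gas, V_m,c = 3b.
V_m,c = 3×0.03673 = 0.1102 L/mol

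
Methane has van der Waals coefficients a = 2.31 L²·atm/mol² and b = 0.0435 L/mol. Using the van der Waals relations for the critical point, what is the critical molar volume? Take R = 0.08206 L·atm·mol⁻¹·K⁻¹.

For a van der Waals gas, V_m,c = 3b.
V_m,c = 3×0.0435 = 0.1305 L/mol

V_m,c ≈ 0.1305 L/mol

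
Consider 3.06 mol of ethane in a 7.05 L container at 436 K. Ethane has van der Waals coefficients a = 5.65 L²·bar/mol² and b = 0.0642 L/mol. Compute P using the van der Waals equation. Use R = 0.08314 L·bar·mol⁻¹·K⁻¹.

P = nRT/(V − nb) − a n²/V²
nRT/(V − nb) = (3.06)(0.08314)(436)/(7.05 − 3.06×0.0642) = 110.92/6.8535 = 16.184 bar
a n²/V² = (5.65)(3.06)²/(7.05)² = 1.0644 bar
P = 16.184 − 1.0644 = 15.12 bar

P ≈ 15.12 bar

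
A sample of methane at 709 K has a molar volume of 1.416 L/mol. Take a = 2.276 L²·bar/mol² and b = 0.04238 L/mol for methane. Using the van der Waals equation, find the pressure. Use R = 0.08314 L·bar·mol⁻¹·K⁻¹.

P ≈ 41.78 bar

P = RT/(V_m − b) − a/V_m²
RT/(V_m − b) = (0.08314)(709)/(1.416 − 0.04238) = 58.946/1.3736 = 42.914 bar
a/V_m² = 2.276/(1.416)² = 1.1351 bar
P = 42.914 − 1.1351 = 41.78 bar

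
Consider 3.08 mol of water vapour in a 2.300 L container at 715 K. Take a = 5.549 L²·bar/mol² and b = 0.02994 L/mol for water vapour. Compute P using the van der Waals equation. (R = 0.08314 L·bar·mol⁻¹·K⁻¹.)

P ≈ 72.98 bar

P = nRT/(V − nb) − a n²/V²
nRT/(V − nb) = (3.08)(0.08314)(715)/(2.300 − 3.08×0.02994) = 183.09/2.2078 = 82.929 bar
a n²/V² = (5.549)(3.08)²/(2.300)² = 9.9509 bar
P = 82.929 − 9.9509 = 72.98 bar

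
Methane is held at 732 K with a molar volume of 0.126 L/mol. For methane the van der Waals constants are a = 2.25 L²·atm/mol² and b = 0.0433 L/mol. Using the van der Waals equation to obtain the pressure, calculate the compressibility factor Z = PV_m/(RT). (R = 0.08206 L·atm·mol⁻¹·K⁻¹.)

Z ≈ 1.226

P = RT/(V_m − b) − a/V_m² = (0.08206)(732)/(0.126 − 0.0433) − 2.25/(0.126)²
  = 60.068/0.082700 − 141.72 = 726.34 − 141.72 = 584.62 atm
Z = PV_m/(RT) = (584.62)(0.126)/((0.08206)(732)) = 73.662/60.068 = 1.226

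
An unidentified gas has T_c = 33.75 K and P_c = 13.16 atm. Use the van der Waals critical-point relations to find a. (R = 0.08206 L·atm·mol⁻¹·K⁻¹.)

a ≈ 0.2459 L²·atm/mol²

From T_c = 8a/(27Rb) and P_c = a/(27b²): a = 27 R² T_c²/(64 P_c).
a = 27×(0.08206)²×(33.75)²/(64×13.16) = 207.10/842.24 = 0.2459 L²·atm/mol²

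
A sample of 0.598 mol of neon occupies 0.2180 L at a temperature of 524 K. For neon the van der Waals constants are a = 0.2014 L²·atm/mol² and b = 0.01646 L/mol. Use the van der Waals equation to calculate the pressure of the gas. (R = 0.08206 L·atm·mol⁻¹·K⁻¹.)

P = nRT/(V − nb) − a n²/V²
nRT/(V − nb) = (0.598)(0.08206)(524)/(0.2180 − 0.598×0.01646) = 25.714/0.20816 = 123.53 atm
a n²/V² = (0.2014)(0.598)²/(0.2180)² = 1.5155 atm
P = 123.53 − 1.5155 = 122.0 atm

P ≈ 122.0 atm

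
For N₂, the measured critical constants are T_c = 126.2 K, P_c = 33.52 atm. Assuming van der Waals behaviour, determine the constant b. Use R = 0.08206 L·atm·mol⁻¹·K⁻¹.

b ≈ 0.03862 L/mol

From T_c = 8a/(27Rb) and P_c = a/(27b²): b = R T_c/(8 P_c).
b = (0.08206)(126.2)/(8×33.52) = 10.356/268.16 = 0.03862 L/mol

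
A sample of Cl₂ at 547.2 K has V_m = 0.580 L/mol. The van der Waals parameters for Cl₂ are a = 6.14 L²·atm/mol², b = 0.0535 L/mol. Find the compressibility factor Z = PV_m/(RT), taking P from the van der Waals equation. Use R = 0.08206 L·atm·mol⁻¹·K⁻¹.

Z ≈ 0.8659

P = RT/(V_m − b) − a/V_m² = (0.08206)(547.2)/(0.580 − 0.0535) − 6.14/(0.580)²
  = 44.903/0.52650 − 18.252 = 85.286 − 18.252 = 67.034 atm
Z = PV_m/(RT) = (67.034)(0.580)/((0.08206)(547.2)) = 38.880/44.903 = 0.8659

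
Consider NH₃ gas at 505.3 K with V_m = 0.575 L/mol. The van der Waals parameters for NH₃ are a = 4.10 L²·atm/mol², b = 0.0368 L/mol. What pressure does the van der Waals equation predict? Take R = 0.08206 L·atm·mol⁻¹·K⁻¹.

P ≈ 64.64 atm

P = RT/(V_m − b) − a/V_m²
RT/(V_m − b) = (0.08206)(505.3)/(0.575 − 0.0368) = 41.465/0.53820 = 77.044 atm
a/V_m² = 4.10/(0.575)² = 12.401 atm
P = 77.044 − 12.401 = 64.64 atm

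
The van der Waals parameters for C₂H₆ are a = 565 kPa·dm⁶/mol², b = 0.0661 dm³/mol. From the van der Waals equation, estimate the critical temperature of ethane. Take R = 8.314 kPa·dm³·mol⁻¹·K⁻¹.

T_c ≈ 304.6 K

For a van der Waals gas, T_c = 8a/(27Rb).
T_c = 8×565/(27×8.314×0.0661) = 4520.0/14.838 = 304.6 K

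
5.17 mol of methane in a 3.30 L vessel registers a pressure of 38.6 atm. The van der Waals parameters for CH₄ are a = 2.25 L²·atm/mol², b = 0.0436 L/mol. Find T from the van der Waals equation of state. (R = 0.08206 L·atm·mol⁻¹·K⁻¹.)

T = (P + a n²/V²)(V − nb)/(nR)
P + a n²/V² = 38.6 + (2.25)(5.17)²/(3.30)² = 44.123 atm
V − nb = 3.30 − (5.17)(0.0436) = 3.0746 L
T = (44.123)(3.0746)/((5.17)(0.08206)) = 319.8 K

T ≈ 319.8 K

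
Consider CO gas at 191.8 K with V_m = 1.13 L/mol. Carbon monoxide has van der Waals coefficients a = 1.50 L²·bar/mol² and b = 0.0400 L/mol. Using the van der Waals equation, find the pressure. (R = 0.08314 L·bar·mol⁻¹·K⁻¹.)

P = RT/(V_m − b) − a/V_m²
RT/(V_m − b) = (0.08314)(191.8)/(1.13 − 0.0400) = 15.946/1.0900 = 14.629 bar
a/V_m² = 1.50/(1.13)² = 1.1747 bar
P = 14.629 − 1.1747 = 13.45 bar

P ≈ 13.45 bar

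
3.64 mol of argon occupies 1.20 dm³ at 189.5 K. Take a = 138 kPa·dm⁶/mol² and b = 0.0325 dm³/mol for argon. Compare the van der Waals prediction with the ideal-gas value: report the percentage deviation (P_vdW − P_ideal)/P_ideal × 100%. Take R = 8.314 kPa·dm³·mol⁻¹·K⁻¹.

Ideal: P_ideal = nRT/V = (3.64)(8.314)(189.5)/1.20 = 4779.03 kPa
vdW: P = nRT/(V − nb) − a n²/V² = 5734.83/1.08170 − 1828.44/1.44000 = 5301.68 − 1269.75 = 4031.93 kPa
% deviation = (4031.93 − 4779.03)/4779.03 × 100% = -15.63%

-15.63 %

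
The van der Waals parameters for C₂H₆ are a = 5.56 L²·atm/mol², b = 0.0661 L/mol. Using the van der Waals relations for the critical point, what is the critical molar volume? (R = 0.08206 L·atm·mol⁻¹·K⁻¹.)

V_m,c ≈ 0.1983 L/mol

For a van der Waals gas, V_m,c = 3b.
V_m,c = 3×0.0661 = 0.1983 L/mol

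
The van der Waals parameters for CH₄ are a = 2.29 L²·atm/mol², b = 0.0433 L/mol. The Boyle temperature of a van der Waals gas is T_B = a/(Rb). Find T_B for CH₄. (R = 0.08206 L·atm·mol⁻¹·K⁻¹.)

For a van der Waals gas the second virial coefficient B₂ = b − a/(RT) vanishes at T_B = a/(Rb).
T_B = 2.29/(0.08206×0.0433) = 2.29/0.0035532 = 644.5 K

T_B ≈ 644.5 K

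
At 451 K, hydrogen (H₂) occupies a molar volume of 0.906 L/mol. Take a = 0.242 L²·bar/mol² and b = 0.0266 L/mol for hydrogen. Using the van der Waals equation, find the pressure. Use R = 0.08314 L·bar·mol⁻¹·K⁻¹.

P = RT/(V_m − b) − a/V_m²
RT/(V_m − b) = (0.08314)(451)/(0.906 − 0.0266) = 37.496/0.87940 = 42.638 bar
a/V_m² = 0.242/(0.906)² = 0.29482 bar
P = 42.638 − 0.29482 = 42.34 bar

P ≈ 42.34 bar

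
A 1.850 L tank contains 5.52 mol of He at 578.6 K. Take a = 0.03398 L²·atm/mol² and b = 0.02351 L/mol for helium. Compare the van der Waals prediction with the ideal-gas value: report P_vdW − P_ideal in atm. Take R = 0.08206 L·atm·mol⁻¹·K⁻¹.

ΔP ≈ 10.39 atm

Ideal: P_ideal = nRT/V = (5.52)(0.08206)(578.6)/1.850 = 141.670 atm
vdW: P = nRT/(V − nb) − a n²/V² = 262.089/1.72022 − 1.03538/3.42250 = 152.358 − 0.302522 = 152.055 atm
ΔP = 152.055 − 141.670 = 10.39 atm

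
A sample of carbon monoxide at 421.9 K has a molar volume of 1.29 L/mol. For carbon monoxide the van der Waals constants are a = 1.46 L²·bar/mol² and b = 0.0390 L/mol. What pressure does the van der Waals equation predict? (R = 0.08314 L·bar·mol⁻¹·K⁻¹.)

P = RT/(V_m − b) − a/V_m²
RT/(V_m − b) = (0.08314)(421.9)/(1.29 − 0.0390) = 35.077/1.2510 = 28.039 bar
a/V_m² = 1.46/(1.29)² = 0.87735 bar
P = 28.039 − 0.87735 = 27.16 bar

P ≈ 27.16 bar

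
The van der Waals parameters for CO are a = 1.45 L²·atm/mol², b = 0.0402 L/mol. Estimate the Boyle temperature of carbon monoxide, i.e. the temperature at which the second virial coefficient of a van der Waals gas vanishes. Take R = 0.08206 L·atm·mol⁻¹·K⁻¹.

T_B ≈ 439.6 K

For a van der Waals gas the second virial coefficient B₂ = b − a/(RT) vanishes at T_B = a/(Rb).
T_B = 1.45/(0.08206×0.0402) = 1.45/0.0032988 = 439.6 K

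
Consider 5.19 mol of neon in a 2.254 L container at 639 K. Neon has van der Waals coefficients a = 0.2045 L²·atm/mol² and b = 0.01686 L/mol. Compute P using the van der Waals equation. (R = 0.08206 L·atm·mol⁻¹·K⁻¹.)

P ≈ 124.5 atm

P = nRT/(V − nb) − a n²/V²
nRT/(V − nb) = (5.19)(0.08206)(639)/(2.254 − 5.19×0.01686) = 272.14/2.1665 = 125.61 atm
a n²/V² = (0.2045)(5.19)²/(2.254)² = 1.0842 atm
P = 125.61 − 1.0842 = 124.5 atm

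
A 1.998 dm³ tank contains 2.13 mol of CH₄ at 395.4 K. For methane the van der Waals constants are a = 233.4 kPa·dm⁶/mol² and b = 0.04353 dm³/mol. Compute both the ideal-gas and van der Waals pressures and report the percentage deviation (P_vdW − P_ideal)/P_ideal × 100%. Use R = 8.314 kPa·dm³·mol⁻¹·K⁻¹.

Ideal: P_ideal = nRT/V = (2.13)(8.314)(395.4)/1.998 = 3504.54 kPa
vdW: P = nRT/(V − nb) − a n²/V² = 7002.07/1.90528 − 1058.91/3.99200 = 3675.09 − 265.258 = 3409.83 kPa
% deviation = (3409.83 − 3504.54)/3504.54 × 100% = -2.70%

-2.70 %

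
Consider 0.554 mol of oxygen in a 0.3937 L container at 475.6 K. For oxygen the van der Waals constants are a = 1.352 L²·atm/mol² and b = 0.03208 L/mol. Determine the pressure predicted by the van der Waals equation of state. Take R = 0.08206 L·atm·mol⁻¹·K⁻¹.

P ≈ 54.84 atm

P = nRT/(V − nb) − a n²/V²
nRT/(V − nb) = (0.554)(0.08206)(475.6)/(0.3937 − 0.554×0.03208) = 21.621/0.37593 = 57.513 atm
a n²/V² = (1.352)(0.554)²/(0.3937)² = 2.6771 atm
P = 57.513 − 2.6771 = 54.84 atm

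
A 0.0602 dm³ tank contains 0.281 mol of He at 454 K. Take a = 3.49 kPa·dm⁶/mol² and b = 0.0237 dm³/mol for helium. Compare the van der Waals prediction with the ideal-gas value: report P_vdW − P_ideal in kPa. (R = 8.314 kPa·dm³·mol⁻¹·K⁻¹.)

ΔP ≈ 2116 kPa

Ideal: P_ideal = nRT/V = (0.281)(8.314)(454)/0.0602 = 17618.8 kPa
vdW: P = nRT/(V − nb) − a n²/V² = 1060.65/0.0535403 − 0.275574/0.00362404 = 19810.3 − 76.0406 = 19734.3 kPa
ΔP = 19734.3 − 17618.8 = 2116 kPa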